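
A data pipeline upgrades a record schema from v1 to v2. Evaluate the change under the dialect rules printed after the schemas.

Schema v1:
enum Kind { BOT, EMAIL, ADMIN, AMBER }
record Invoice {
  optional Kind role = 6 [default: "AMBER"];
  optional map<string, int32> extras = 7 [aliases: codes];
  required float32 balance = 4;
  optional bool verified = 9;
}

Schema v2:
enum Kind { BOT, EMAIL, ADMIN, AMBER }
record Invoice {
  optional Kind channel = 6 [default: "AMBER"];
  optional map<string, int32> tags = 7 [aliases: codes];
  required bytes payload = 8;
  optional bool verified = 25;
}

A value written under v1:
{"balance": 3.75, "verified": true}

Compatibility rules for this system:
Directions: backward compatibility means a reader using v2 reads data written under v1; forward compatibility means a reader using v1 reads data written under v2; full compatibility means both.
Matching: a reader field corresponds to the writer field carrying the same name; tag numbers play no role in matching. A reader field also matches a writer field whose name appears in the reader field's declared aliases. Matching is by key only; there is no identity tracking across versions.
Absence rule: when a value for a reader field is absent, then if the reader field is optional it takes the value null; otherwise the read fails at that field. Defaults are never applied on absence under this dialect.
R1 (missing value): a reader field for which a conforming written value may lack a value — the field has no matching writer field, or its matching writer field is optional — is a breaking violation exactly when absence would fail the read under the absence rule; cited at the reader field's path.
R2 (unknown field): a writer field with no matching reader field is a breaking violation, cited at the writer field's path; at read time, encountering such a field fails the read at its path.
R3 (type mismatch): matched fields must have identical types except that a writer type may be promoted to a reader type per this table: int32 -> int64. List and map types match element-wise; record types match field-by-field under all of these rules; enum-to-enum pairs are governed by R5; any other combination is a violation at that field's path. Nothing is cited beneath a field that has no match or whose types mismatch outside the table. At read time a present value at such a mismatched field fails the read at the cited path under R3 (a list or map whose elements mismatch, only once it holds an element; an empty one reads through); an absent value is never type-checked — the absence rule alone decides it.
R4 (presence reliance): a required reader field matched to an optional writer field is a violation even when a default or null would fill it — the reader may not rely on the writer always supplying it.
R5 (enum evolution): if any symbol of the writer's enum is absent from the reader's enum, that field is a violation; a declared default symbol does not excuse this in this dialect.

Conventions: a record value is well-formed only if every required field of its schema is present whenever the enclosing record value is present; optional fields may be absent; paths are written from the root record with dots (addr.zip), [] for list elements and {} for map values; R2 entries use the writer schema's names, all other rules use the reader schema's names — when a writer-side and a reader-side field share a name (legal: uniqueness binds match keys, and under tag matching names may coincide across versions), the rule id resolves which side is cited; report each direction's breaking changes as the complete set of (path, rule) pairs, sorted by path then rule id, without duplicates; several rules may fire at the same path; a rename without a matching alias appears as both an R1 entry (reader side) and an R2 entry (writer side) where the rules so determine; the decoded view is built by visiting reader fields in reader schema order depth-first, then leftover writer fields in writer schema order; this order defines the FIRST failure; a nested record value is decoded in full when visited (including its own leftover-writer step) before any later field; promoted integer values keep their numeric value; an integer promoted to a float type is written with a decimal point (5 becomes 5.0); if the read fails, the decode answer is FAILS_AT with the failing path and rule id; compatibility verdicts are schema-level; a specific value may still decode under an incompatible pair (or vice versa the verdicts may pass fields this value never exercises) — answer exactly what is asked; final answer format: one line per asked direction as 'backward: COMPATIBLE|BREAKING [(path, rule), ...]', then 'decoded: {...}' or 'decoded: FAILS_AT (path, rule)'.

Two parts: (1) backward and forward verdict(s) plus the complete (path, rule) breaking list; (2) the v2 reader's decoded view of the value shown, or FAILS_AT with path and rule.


backward: BREAKING [(balance, R2), (extras, R2), (payload, R1), (role, R2)]; forward: BREAKING [(balance, R1), (channel, R2), (payload, R2), (tags, R2)]; decoded: FAILS_AT (payload, R1)

each type pair in Invoice: writer, then reader
backward pass over Invoice, reader schema v2, writer schema v1:
  no writer field matches reader channel
  no writer field matches reader tags
  no writer field matches reader payload
  verified: bool -> bool, writer optional; from verified
  leftover writer field: role
  leftover writer field: extras
  leftover writer field: balance
  rule R2 violated at balance
  rule R2 violated at extras
  rule R1 violated at payload
  rule R2 violated at role
  => backward verdict for Invoice: BREAKING, 4 violation(s)
forward pass over Invoice, reader schema v1, writer schema v2:
  no writer field matches reader role
  no writer field matches reader extras
  no writer field matches reader balance
  verified: bool -> bool, writer optional; from verified
  leftover writer field: channel
  leftover writer field: tags
  leftover writer field: payload
  rule R1 violated at balance
  rule R2 violated at channel
  rule R2 violated at payload
  rule R2 violated at tags
  => forward verdict for Invoice: BREAKING, 4 violation(s)
decode (reader v2):
  channel := null (missing; optional => null)
  tags := null (missing; optional => null)
  read fails at payload under R1 (no fill)
  => FAILS_AT (payload, R1)


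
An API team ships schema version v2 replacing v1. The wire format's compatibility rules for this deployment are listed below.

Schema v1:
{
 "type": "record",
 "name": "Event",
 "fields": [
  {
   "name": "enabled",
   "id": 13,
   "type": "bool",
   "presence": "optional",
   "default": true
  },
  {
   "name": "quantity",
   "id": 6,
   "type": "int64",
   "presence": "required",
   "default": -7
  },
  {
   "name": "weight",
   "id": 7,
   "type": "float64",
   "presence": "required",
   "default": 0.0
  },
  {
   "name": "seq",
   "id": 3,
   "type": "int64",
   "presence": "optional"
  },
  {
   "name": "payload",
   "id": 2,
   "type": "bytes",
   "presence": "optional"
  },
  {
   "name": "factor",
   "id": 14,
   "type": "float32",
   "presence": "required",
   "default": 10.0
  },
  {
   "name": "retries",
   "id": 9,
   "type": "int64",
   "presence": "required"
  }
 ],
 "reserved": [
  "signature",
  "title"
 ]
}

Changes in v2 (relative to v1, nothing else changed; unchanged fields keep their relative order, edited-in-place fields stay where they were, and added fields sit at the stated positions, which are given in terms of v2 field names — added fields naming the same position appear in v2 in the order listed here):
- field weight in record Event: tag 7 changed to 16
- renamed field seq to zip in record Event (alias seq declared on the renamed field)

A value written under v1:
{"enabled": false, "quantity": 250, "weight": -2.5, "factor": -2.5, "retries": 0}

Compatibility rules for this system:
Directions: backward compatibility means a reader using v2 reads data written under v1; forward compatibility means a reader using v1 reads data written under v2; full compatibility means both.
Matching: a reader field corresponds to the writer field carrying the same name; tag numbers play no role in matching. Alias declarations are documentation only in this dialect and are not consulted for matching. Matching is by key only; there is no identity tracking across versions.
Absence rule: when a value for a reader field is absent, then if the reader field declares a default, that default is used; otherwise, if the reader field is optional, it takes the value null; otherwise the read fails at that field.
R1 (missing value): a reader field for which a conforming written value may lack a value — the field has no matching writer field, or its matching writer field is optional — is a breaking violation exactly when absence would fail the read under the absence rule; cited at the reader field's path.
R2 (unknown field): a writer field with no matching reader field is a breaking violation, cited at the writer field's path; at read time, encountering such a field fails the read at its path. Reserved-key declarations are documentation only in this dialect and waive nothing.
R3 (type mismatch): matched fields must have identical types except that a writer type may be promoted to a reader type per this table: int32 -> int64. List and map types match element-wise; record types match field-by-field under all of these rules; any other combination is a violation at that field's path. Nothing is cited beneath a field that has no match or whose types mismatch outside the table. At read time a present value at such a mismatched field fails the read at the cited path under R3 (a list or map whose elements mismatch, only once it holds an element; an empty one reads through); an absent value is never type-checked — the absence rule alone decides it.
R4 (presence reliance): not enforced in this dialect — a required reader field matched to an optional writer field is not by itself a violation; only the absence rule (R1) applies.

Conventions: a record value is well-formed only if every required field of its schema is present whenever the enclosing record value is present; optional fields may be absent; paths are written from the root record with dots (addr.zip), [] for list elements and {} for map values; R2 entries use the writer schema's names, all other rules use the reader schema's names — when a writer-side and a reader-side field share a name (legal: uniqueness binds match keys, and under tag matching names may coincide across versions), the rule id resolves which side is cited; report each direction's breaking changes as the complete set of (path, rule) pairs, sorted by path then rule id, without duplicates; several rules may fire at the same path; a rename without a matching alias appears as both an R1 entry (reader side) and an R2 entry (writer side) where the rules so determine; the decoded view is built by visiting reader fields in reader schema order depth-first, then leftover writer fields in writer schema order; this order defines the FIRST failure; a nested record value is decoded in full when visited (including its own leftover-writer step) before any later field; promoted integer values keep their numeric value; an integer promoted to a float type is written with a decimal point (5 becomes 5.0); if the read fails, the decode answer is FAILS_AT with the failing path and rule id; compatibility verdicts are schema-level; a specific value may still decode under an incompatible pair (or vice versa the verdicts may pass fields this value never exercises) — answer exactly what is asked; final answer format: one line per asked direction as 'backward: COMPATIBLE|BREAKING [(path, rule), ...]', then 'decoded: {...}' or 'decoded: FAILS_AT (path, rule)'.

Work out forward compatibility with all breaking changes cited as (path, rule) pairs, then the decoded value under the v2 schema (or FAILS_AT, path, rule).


forward: BREAKING [(zip, R2)]; decoded: {"enabled": false, "quantity": 250, "weight": -2.5, "zip": null, "payload": null, "factor": -2.5, "retries": 0}

arrows below run writer -> reader for Event
forward analysis of Event with v1 as reader and v2 as writer:
  enabled <- enabled (bool -> bool, writer optional)
  quantity <- quantity (int64 -> int64, writer required)
  weight <- weight (float64 -> float64, writer required)
  no writer field matches reader seq
  payload <- payload (bytes -> bytes, writer optional)
  factor <- factor (float32 -> float32, writer required)
  retries <- retries (int64 -> int64, writer required)
  writer field zip has no reader counterpart
  R2 fires at zip
  forward on Event therefore BREAKING (1)
decode walk for Event under reader schema v2:
  enabled := false
  quantity := 250
  weight := -2.5
  zip := null (absent, optional -> null)
  payload := null (absent, optional -> null)
  factor := -2.5
  retries := 0
  => decoded: {"enabled": false, "quantity": 250, "weight": -2.5, "zip": null, "payload": null, "factor": -2.5, "retries": 0}
checking off the Event differences that do not matter here:
  field weight in record Event: tag 7 changed to 16 -> no rule fires on it in Event's dialect; the asked verdict holds


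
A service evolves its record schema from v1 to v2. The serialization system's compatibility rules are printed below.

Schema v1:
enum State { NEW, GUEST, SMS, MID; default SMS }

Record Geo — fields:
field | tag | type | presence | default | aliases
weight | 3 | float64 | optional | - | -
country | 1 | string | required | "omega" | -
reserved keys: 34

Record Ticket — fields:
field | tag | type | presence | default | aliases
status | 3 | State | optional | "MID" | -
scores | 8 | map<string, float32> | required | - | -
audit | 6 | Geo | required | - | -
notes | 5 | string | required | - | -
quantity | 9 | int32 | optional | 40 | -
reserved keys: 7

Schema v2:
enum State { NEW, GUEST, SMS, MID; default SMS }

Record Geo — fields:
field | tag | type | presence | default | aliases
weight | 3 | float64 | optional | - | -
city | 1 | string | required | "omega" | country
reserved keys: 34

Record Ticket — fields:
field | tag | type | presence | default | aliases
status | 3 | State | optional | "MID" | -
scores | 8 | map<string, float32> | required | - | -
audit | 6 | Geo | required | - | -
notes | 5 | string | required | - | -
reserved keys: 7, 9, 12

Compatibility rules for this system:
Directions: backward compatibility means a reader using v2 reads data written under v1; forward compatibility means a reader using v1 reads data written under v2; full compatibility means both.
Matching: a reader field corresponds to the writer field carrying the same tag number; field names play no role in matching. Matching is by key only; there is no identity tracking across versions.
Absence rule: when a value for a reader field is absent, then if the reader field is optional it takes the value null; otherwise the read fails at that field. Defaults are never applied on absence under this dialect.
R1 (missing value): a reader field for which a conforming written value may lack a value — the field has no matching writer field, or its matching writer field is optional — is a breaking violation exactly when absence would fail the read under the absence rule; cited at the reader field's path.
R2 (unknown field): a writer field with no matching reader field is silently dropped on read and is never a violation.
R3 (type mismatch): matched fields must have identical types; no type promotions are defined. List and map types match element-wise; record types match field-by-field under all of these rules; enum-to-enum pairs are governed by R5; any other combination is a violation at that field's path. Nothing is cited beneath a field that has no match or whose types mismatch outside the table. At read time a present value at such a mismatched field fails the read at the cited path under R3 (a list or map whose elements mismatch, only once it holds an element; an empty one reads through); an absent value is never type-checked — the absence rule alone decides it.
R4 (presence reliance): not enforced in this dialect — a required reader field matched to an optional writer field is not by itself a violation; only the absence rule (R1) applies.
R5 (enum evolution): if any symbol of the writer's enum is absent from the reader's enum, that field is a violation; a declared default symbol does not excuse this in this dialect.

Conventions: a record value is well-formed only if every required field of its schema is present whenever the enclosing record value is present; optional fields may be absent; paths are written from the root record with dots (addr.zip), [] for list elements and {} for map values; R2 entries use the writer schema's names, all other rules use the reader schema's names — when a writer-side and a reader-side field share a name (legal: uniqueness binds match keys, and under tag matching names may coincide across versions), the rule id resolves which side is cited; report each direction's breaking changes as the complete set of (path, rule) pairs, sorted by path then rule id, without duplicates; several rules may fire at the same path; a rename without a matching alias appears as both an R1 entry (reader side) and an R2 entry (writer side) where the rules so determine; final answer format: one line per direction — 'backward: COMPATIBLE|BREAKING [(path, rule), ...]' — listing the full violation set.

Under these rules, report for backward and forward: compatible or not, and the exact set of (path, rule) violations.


backward: COMPATIBLE []; forward: COMPATIBLE []

each type pair in Ticket: writer, then reader
backward pass over Ticket, reader schema v2, writer schema v1:
  status: State -> State, writer optional; from status
  scores: map<string, float32> -> map<string, float32>, writer required; from scores
  audit: Geo -> Geo, writer required; from audit
  notes: string -> string, writer required; from notes
  writer field quantity has no reader counterpart
  audit.weight: float64 -> float64, writer optional; from audit.weight
  audit.city: string -> string, writer required; from audit.country
  => backward verdict for Ticket: COMPATIBLE, no violations
forward pass over Ticket, reader schema v1, writer schema v2:
  status: State -> State, writer optional; from status
  scores: map<string, float32> -> map<string, float32>, writer required; from scores
  audit: Geo -> Geo, writer required; from audit
  notes: string -> string, writer required; from notes
  quantity: no writer-side match
  audit.weight: float64 -> float64, writer optional; from audit.weight
  audit.country: string -> string, writer required; from audit.city
  => forward verdict for Ticket: COMPATIBLE, no violations


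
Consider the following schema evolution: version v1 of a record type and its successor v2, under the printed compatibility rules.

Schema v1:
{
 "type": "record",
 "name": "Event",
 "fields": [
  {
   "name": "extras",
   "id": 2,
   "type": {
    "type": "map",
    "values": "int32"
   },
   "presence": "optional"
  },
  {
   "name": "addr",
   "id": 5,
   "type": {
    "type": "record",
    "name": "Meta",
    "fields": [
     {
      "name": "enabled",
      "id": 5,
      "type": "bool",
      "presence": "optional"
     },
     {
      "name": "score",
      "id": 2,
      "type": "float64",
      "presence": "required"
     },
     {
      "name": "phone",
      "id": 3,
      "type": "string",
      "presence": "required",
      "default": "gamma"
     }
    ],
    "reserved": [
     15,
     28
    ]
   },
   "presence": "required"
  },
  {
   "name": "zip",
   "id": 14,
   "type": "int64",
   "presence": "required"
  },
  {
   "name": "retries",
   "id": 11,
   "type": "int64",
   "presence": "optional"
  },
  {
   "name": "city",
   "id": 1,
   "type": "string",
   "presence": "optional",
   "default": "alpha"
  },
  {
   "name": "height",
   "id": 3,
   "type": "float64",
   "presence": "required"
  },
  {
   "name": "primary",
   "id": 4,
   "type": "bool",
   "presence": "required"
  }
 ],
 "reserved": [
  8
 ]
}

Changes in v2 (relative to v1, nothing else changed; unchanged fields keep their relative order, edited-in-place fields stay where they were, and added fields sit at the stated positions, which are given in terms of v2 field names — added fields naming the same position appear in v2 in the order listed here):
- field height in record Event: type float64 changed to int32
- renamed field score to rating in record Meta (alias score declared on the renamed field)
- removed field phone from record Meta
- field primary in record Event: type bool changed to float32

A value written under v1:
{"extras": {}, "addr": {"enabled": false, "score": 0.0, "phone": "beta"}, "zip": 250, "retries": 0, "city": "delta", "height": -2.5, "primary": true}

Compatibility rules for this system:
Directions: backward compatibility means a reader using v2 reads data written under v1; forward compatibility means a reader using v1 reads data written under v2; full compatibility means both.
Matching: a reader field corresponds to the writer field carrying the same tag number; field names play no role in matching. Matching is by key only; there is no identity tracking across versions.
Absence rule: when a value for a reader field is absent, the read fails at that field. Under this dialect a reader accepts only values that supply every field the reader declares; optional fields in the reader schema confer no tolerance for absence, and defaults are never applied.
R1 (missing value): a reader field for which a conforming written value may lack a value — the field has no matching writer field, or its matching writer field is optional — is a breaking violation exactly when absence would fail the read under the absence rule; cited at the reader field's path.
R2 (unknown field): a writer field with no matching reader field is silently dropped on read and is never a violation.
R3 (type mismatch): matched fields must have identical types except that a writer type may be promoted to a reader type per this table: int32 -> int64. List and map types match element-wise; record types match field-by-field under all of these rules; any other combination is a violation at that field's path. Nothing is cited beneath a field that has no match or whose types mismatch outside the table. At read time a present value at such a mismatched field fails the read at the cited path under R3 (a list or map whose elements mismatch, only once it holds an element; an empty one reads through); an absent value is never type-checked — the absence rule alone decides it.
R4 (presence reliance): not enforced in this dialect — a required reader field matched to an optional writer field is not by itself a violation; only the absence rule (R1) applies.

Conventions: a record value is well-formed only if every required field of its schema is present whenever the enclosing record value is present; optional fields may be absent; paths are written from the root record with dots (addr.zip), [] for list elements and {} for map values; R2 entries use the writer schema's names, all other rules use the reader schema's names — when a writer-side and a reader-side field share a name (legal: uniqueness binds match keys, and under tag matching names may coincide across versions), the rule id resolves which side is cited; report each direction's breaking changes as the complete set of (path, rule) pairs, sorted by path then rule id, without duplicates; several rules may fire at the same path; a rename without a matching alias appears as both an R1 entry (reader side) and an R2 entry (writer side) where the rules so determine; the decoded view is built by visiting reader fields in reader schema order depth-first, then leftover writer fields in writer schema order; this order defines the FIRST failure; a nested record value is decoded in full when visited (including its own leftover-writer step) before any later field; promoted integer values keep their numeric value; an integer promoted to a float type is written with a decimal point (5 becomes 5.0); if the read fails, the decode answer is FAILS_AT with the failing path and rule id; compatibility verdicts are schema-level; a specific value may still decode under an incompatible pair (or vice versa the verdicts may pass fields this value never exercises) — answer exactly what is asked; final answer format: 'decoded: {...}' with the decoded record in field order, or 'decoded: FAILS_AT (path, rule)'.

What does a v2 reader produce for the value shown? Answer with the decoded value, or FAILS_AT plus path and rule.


decoded: FAILS_AT (height, R3)

each type pair in Event: writer, then reader
decode walk for Event under reader schema v2:
  extras := {}
  addr.enabled := false
  addr.rating := 0.0 (from writer score)
  writer addr.phone: unknown -> dropped
  zip := 250
  retries := 0
  city := "delta"
  read fails at height under R3
  => FAILS_AT (height, R3)
the other Event changes do not affect what is asked:
  renamed field score to rating in record Meta (alias score declared on the renamed field) -> no rule fires on it and the decoded Event view is identical with or without it
  removed field phone from record Meta -> schema-level compatibility only; this Event value's decode is unchanged
  field primary in record Event: type bool changed to float32 -> schema-level compatibility only; this Event value's decode is unchanged


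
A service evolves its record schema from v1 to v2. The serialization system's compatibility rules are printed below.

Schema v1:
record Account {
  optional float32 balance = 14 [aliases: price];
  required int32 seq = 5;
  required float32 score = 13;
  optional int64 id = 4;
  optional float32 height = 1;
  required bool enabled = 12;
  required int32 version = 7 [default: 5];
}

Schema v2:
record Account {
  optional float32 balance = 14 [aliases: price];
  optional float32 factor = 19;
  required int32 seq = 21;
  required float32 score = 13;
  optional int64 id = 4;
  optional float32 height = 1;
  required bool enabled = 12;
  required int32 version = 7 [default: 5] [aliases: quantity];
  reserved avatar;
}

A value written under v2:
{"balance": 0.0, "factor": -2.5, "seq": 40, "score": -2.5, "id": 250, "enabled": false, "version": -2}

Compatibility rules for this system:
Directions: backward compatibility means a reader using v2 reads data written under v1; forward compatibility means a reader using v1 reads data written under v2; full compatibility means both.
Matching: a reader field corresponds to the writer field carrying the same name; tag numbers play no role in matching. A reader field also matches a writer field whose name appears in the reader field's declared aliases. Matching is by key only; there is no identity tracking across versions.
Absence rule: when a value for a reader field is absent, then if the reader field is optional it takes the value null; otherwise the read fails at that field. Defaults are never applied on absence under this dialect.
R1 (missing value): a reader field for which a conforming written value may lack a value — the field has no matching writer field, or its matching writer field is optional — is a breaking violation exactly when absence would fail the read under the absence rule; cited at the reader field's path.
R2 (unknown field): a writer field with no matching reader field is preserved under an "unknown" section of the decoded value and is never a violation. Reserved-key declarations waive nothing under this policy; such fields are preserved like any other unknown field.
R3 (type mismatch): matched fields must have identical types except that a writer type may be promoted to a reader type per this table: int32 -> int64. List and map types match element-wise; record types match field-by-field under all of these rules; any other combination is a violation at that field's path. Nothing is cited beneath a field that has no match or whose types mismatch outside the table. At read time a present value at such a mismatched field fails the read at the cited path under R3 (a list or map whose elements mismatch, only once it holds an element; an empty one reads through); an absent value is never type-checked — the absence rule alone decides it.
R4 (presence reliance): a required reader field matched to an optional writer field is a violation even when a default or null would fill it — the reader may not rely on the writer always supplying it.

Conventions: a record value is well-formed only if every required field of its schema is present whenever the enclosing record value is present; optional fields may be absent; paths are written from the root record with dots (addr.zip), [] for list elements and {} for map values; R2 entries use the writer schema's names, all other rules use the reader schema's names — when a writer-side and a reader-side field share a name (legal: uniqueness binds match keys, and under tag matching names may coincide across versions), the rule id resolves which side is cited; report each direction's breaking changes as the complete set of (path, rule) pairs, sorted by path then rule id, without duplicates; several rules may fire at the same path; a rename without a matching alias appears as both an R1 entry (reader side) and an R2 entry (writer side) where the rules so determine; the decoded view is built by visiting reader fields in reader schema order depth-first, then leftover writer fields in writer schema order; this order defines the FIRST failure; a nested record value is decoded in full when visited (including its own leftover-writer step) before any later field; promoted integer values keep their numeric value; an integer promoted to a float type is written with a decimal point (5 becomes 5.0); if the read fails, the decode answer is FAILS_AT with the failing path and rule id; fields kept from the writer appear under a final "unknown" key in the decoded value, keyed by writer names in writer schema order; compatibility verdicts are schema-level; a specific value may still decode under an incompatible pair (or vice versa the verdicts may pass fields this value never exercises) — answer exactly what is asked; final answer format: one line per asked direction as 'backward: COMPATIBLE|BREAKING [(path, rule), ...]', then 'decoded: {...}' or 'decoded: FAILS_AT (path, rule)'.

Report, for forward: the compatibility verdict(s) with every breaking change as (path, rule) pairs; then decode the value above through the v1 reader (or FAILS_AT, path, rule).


in Account below, arrows point writer -> reader
checking forward for Account: reader v1 against writer v2:
  writer optional, float32 -> float32: reader balance maps from writer balance
  writer required, int32 -> int32: reader seq maps from writer seq
  writer required, float32 -> float32: reader score maps from writer score
  writer optional, int64 -> int64: reader id maps from writer id
  writer optional, float32 -> float32: reader height maps from writer height
  writer required, bool -> bool: reader enabled maps from writer enabled
  writer required, int32 -> int32: reader version maps from writer version
  writer field factor has no reader counterpart
  => forward: COMPATIBLE
decoding the Account value with the v1 reader:
  balance := 0.0
  seq := 40
  score := -2.5
  id := 250
  height := null (absent, optional -> null)
  enabled := false
  version := -2
  writer factor: kept under "unknown"
  => decoded: {"balance": 0.0, "seq": 40, "score": -2.5, "id": 250, "height": null, "enabled": false, "version": -2, "unknown": {"factor": -2.5}}
the rest of the Account diff is inert for this question:
  field seq in record Account: tag 5 changed to 21 -> no rule fires on it in Account's dialect; the asked verdict holds

forward: COMPATIBLE []; decoded: {"balance": 0.0, "seq": 40, "score": -2.5, "id": 250, "height": null, "enabled": false, "version": -2, "unknown": {"factor": -2.5}}


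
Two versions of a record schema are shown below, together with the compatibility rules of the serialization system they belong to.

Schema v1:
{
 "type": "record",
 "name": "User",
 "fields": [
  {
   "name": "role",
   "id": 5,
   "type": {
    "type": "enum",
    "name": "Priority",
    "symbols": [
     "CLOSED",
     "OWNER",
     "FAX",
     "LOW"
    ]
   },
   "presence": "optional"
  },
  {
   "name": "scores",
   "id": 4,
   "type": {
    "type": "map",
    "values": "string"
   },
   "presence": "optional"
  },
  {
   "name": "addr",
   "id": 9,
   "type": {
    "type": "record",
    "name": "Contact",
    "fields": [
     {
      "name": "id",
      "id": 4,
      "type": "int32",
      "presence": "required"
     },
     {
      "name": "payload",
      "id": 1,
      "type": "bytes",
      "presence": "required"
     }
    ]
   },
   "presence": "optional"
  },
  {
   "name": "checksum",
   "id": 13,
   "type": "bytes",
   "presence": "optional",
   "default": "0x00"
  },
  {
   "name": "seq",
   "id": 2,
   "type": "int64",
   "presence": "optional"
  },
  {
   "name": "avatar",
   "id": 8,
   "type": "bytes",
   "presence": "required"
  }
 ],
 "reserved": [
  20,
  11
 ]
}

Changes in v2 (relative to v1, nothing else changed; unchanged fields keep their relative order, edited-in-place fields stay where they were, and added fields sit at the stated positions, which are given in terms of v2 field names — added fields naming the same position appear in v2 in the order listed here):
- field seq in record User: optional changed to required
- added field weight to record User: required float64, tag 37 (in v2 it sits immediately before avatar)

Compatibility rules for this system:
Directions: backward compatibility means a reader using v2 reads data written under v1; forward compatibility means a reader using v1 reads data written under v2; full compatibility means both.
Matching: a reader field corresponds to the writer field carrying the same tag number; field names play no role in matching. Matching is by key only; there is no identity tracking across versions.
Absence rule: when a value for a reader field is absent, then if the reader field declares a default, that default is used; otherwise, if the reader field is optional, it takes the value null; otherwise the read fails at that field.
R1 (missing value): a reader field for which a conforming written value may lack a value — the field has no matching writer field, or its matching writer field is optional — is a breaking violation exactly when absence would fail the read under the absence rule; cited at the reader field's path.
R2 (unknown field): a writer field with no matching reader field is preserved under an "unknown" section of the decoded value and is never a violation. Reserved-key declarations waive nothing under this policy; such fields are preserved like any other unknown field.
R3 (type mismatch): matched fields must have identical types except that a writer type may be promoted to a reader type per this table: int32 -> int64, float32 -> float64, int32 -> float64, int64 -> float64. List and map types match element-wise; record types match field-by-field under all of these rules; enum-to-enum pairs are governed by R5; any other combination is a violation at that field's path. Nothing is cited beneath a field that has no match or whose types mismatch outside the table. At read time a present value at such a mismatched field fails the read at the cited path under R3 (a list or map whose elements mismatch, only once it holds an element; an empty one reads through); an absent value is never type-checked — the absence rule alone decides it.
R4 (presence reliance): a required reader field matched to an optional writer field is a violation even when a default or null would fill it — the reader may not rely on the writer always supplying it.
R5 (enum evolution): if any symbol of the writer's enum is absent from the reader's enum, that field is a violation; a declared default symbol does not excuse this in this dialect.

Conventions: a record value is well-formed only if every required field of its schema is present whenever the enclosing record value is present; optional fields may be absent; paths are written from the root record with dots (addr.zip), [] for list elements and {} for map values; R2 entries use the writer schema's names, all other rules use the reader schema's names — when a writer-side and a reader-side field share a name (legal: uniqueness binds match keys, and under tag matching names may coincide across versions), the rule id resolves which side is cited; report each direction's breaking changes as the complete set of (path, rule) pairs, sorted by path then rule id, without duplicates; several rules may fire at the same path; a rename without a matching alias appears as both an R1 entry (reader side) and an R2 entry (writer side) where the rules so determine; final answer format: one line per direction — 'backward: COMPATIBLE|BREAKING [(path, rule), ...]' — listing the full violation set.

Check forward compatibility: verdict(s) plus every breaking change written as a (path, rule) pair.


forward: COMPATIBLE []

the writer's type comes first in each User pair
forward on User — v1 reading data written by v2:
  role <- role (Priority -> Priority, writer optional)
  scores <- scores (map<string, string> -> map<string, string>, writer optional)
  addr <- addr (Contact -> Contact, writer optional)
  checksum <- checksum (bytes -> bytes, writer optional)
  seq <- seq (int64 -> int64, writer required)
  avatar <- avatar (bytes -> bytes, writer required)
  writer weight: unknown to reader
  addr.id <- addr.id (int32 -> int32, writer required)
  addr.payload <- addr.payload (bytes -> bytes, writer required)
  => forward: COMPATIBLE
the other User changes do not affect what is asked:
  field seq in record User: optional changed to required -> matters only for User's backward compatibility — outside the asked direction
  added field weight to record User: required float64, tag 37 (in v2 it sits immediately before avatar) -> matters only for User's backward compatibility — outside the asked direction


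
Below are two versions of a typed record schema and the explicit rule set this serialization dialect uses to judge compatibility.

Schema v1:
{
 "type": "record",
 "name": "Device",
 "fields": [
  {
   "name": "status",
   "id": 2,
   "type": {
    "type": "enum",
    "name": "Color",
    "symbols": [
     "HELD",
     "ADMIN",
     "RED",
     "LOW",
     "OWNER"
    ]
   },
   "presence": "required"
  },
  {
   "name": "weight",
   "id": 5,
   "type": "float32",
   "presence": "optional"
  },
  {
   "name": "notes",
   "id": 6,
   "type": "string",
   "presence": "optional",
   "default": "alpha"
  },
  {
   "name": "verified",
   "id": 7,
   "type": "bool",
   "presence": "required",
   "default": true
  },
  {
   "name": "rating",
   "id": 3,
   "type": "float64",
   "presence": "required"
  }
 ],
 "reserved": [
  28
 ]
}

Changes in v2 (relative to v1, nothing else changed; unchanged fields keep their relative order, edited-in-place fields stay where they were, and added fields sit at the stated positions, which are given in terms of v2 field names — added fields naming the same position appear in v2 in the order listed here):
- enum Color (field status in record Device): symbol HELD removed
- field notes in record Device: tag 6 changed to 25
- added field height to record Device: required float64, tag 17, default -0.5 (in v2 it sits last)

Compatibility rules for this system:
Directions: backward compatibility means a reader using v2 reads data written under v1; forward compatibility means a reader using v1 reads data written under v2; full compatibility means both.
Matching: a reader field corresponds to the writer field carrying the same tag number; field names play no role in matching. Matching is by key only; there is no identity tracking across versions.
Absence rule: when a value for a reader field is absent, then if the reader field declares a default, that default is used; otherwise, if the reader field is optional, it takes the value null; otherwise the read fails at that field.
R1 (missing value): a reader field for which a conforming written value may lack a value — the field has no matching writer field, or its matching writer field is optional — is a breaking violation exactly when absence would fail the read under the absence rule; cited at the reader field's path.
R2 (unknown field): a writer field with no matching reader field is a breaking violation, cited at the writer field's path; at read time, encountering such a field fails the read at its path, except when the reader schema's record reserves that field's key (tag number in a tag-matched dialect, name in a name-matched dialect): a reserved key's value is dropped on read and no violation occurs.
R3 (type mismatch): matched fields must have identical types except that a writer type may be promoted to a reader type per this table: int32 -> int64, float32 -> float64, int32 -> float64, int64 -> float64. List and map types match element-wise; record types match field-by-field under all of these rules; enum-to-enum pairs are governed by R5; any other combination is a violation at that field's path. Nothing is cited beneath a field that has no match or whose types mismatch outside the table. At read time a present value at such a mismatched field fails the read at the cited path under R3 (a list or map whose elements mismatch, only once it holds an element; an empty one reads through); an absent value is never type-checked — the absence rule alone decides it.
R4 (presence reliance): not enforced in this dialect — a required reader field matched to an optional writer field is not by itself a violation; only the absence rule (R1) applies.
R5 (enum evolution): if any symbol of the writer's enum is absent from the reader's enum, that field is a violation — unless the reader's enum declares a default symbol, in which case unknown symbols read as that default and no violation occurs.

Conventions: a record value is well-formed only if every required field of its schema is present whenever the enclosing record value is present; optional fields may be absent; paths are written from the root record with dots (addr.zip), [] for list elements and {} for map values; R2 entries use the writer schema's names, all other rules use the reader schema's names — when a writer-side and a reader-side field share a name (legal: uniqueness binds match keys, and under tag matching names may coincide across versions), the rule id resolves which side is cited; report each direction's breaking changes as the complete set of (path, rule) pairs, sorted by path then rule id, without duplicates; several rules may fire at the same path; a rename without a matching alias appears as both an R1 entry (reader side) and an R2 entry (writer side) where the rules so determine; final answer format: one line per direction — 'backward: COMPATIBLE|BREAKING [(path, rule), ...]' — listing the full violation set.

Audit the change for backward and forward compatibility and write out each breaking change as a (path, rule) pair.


in Device below, arrows point writer -> reader
backward for Device (reader v2, writer v1):
  Color -> Color, writer required: status aligns to status
  float32 -> float32, writer optional: weight aligns to weight
  no writer field matches reader notes
  bool -> bool, writer required: verified aligns to verified
  float64 -> float64, writer required: rating aligns to rating
  no writer field matches reader height
  notes (writer side), unknown to reader
  violation R2 at notes
  violation R5 at status
  => backward: BREAKING (2)
forward for Device (reader v1, writer v2):
  Color -> Color, writer required: status aligns to status
  float32 -> float32, writer optional: weight aligns to weight
  no writer field matches reader notes
  bool -> bool, writer required: verified aligns to verified
  float64 -> float64, writer required: rating aligns to rating
  notes (writer side), unknown to reader
  height (writer side), unknown to reader
  violation R2 at height
  violation R2 at notes
  => forward: BREAKING (2)

backward: BREAKING [(notes, R2), (status, R5)]; forward: BREAKING [(height, R2), (notes, R2)]
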